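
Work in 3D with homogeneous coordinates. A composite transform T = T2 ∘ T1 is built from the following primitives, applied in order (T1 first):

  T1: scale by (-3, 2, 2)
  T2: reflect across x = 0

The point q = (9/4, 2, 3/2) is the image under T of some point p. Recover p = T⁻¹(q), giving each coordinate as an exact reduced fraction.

p = (3/4, 1, 3/4)

T1 = [-3 0 0 0; 0 2 0 0; 0 0 2 0; 0 0 0 1]
T2·T1 = [3 0 0 0; 0 2 0 0; 0 0 2 0; 0 0 0 1]
det M = 12; M⁻¹ = [1/3 0 0 0; 0 1/2 0 0; 0 0 1/2 0; 0 0 0 1]
M⁻¹ · (9/4, 2, 3/2)ᵀ = (3/4, 1, 3/4)ᵀ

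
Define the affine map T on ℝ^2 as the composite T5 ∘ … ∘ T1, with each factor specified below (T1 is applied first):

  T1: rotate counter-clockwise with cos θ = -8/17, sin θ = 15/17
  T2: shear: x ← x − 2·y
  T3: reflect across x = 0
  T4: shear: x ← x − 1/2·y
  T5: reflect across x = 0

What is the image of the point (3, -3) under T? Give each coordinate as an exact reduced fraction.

T(p) = (-165/34, 69/17)

T1 rotate counter-clockwise with cos θ = -8/17, sin θ = 15/17: (3, -3) → (21/17, 69/17)
T2 shear: x ← x − 2·y: (21/17, 69/17) → (-117/17, 69/17)
T3 reflect across x = 0: (-117/17, 69/17) → (117/17, 69/17)
T4 shear: x ← x − 1/2·y: (117/17, 69/17) → (165/34, 69/17)
T5 reflect across x = 0: (165/34, 69/17) → (-165/34, 69/17)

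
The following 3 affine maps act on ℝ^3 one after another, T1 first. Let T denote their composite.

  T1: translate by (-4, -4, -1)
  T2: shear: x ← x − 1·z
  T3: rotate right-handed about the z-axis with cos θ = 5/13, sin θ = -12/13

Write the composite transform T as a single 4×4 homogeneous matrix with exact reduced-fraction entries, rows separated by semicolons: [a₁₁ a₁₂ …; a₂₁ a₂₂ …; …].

T = [5/13 12/13 -5/13 -63/13; -12/13 5/13 12/13 16/13; 0 0 1 -1; 0 0 0 1]

T1 = [1 0 0 -4; 0 1 0 -4; 0 0 1 -1; 0 0 0 1]
T2·T1 = [1 0 -1 -3; 0 1 0 -4; 0 0 1 -1; 0 0 0 1]
T3·…·T1 = [5/13 12/13 -5/13 -63/13; -12/13 5/13 12/13 16/13; 0 0 1 -1; 0 0 0 1]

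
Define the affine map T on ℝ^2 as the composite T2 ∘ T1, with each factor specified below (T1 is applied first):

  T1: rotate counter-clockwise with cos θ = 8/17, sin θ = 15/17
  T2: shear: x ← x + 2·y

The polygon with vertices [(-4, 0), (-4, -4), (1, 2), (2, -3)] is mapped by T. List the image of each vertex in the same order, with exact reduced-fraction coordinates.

T1 rotate counter-clockwise with cos θ = 8/17, sin θ = 15/17: (-4, 0) → (-32/17, -60/17); (-4, -4) → (28/17, -92/17); (1, 2) → (-22/17, 31/17); (2, -3) → (61/17, 6/17)
T2 shear: x ← x + 2·y: (-32/17, -60/17) → (-152/17, -60/17); (28/17, -92/17) → (-156/17, -92/17); (-22/17, 31/17) → (40/17, 31/17); (61/17, 6/17) → (73/17, 6/17)

image vertices: (-152/17, -60/17), (-156/17, -92/17), (40/17, 31/17), (73/17, 6/17)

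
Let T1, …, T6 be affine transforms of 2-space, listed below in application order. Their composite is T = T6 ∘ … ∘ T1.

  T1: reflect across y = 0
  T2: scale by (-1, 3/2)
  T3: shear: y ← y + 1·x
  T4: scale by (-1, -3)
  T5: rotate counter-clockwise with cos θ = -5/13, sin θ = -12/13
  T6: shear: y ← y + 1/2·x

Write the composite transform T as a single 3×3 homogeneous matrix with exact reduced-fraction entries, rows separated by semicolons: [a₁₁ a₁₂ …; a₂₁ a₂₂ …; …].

T = [31/13 54/13 0; -23/26 9/26 0; 0 0 1]

T1 = [1 0 0; 0 -1 0; 0 0 1]
T2·T1 = [-1 0 0; 0 -3/2 0; 0 0 1]
T3·…·T1 = [-1 0 0; -1 -3/2 0; 0 0 1]
T4·…·T1 = [1 0 0; 3 9/2 0; 0 0 1]
T5·…·T1 = [31/13 54/13 0; -27/13 -45/26 0; 0 0 1]
T6·…·T1 = [31/13 54/13 0; -23/26 9/26 0; 0 0 1]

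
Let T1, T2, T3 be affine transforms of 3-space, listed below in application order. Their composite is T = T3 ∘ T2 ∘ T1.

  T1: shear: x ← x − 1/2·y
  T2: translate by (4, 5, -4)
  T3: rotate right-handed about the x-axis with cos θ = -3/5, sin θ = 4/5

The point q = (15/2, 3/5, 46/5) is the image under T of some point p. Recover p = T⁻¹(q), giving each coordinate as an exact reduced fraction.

T1 = [1 -1/2 0 0; 0 1 0 0; 0 0 1 0; 0 0 0 1]
T2·T1 = [1 -1/2 0 4; 0 1 0 5; 0 0 1 -4; 0 0 0 1]
T3·…·T1 = [1 -1/2 0 4; 0 -3/5 -4/5 1/5; 0 4/5 -3/5 32/5; 0 0 0 1]
det M = 1; M⁻¹ = [1 -3/10 2/5 -13/2; 0 -3/5 4/5 -5; 0 -4/5 -3/5 4; 0 0 0 1]
M⁻¹ · (15/2, 3/5, 46/5)ᵀ = (9/2, 2, -2)ᵀ

p = (9/2, 2, -2)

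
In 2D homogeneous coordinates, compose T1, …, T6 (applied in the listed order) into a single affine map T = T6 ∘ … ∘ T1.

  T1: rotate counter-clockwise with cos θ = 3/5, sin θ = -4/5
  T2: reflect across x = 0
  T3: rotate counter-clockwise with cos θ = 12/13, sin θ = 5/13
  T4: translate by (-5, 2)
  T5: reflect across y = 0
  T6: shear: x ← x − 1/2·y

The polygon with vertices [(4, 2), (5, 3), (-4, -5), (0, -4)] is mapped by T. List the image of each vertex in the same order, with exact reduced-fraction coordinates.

T1 rotate counter-clockwise with cos θ = 3/5, sin θ = -4/5: (4, 2) → (4, -2); (5, 3) → (27/5, -11/5); (-4, -5) → (-32/5, 1/5); (0, -4) → (-16/5, -12/5)
T2 reflect across x = 0: (4, -2) → (-4, -2); (27/5, -11/5) → (-27/5, -11/5); (-32/5, 1/5) → (32/5, 1/5); (-16/5, -12/5) → (16/5, -12/5)
T3 rotate counter-clockwise with cos θ = 12/13, sin θ = 5/13: (-4, -2) → (-38/13, -44/13); (-27/5, -11/5) → (-269/65, -267/65); (32/5, 1/5) → (379/65, 172/65); (16/5, -12/5) → (252/65, -64/65)
T4 translate by (-5, 2): (-38/13, -44/13) → (-103/13, -18/13); (-269/65, -267/65) → (-594/65, -137/65); (379/65, 172/65) → (54/65, 302/65); (252/65, -64/65) → (-73/65, 66/65)
T5 reflect across y = 0: (-103/13, -18/13) → (-103/13, 18/13); (-594/65, -137/65) → (-594/65, 137/65); (54/65, 302/65) → (54/65, -302/65); (-73/65, 66/65) → (-73/65, -66/65)
T6 shear: x ← x − 1/2·y: (-103/13, 18/13) → (-112/13, 18/13); (-594/65, 137/65) → (-265/26, 137/65); (54/65, -302/65) → (41/13, -302/65); (-73/65, -66/65) → (-8/13, -66/65)

image vertices: (-112/13, 18/13), (-265/26, 137/65), (41/13, -302/65), (-8/13, -66/65)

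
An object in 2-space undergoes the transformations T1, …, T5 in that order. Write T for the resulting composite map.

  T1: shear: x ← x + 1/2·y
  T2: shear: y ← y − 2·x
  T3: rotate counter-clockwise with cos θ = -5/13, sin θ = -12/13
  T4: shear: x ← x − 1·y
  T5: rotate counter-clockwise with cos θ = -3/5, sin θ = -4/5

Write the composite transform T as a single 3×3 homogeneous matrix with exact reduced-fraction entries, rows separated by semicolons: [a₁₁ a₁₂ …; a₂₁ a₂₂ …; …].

T1 = [1 1/2 0; 0 1 0; 0 0 1]
T2·T1 = [1 1/2 0; -2 0 0; 0 0 1]
T3·…·T1 = [-29/13 -5/26 0; -2/13 -6/13 0; 0 0 1]
T4·…·T1 = [-27/13 7/26 0; -2/13 -6/13 0; 0 0 1]
T5·…·T1 = [73/65 -69/130 0; 114/65 4/65 0; 0 0 1]

T = [73/65 -69/130 0; 114/65 4/65 0; 0 0 1]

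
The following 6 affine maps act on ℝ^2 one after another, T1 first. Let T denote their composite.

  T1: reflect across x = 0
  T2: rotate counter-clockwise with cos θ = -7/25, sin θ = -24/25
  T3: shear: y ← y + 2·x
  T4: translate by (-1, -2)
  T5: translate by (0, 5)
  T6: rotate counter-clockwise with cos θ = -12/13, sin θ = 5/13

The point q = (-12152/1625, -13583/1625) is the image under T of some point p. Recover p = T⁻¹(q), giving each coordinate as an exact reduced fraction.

T1 = [-1 0 0; 0 1 0; 0 0 1]
T2·T1 = [7/25 24/25 0; 24/25 -7/25 0; 0 0 1]
T3·…·T1 = [7/25 24/25 0; 38/25 41/25 0; 0 0 1]
T4·…·T1 = [7/25 24/25 -1; 38/25 41/25 -2; 0 0 1]
T5·…·T1 = [7/25 24/25 -1; 38/25 41/25 3; 0 0 1]
T6·…·T1 = [-274/325 -493/325 -3/13; -421/325 -372/325 -41/13; 0 0 1]
det M = -1; M⁻¹ = [372/325 -493/325 -113/25; -421/325 274/325 59/25; 0 0 1]
M⁻¹ · (-12152/1625, -13583/1625)ᵀ = (-2/5, 5)ᵀ

p = (-2/5, 5)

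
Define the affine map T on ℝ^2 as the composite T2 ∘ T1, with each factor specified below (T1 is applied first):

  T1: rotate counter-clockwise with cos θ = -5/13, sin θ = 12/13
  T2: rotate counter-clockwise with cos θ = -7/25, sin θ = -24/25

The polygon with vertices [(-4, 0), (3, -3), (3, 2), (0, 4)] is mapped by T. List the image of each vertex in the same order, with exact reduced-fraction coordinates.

T1 rotate counter-clockwise with cos θ = -5/13, sin θ = 12/13: (-4, 0) → (20/13, -48/13); (3, -3) → (21/13, 51/13); (3, 2) → (-3, 2); (0, 4) → (-48/13, -20/13)
T2 rotate counter-clockwise with cos θ = -7/25, sin θ = -24/25: (20/13, -48/13) → (-1292/325, -144/325); (21/13, 51/13) → (1077/325, -861/325); (-3, 2) → (69/25, 58/25); (-48/13, -20/13) → (-144/325, 1292/325)

image vertices: (-1292/325, -144/325), (1077/325, -861/325), (69/25, 58/25), (-144/325, 1292/325)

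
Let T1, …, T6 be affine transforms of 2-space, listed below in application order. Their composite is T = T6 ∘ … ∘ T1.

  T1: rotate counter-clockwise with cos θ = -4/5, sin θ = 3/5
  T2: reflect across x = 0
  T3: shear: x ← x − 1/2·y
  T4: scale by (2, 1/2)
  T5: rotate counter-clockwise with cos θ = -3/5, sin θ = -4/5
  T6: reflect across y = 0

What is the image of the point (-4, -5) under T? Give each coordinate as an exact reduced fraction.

T(p) = (226/25, -268/25)

T1 rotate counter-clockwise with cos θ = -4/5, sin θ = 3/5: (-4, -5) → (31/5, 8/5)
T2 reflect across x = 0: (31/5, 8/5) → (-31/5, 8/5)
T3 shear: x ← x − 1/2·y: (-31/5, 8/5) → (-7, 8/5)
T4 scale by (2, 1/2): (-7, 8/5) → (-14, 4/5)
T5 rotate counter-clockwise with cos θ = -3/5, sin θ = -4/5: (-14, 4/5) → (226/25, 268/25)
T6 reflect across y = 0: (226/25, 268/25) → (226/25, -268/25)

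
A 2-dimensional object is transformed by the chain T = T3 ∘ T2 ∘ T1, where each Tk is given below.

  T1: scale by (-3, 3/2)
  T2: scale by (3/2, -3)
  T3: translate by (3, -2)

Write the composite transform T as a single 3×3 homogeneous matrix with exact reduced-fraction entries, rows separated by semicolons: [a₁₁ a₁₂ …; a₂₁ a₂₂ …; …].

T = [-9/2 0 3; 0 -9/2 -2; 0 0 1]

T1 = [-3 0 0; 0 3/2 0; 0 0 1]
T2·T1 = [-9/2 0 0; 0 -9/2 0; 0 0 1]
T3·…·T1 = [-9/2 0 3; 0 -9/2 -2; 0 0 1]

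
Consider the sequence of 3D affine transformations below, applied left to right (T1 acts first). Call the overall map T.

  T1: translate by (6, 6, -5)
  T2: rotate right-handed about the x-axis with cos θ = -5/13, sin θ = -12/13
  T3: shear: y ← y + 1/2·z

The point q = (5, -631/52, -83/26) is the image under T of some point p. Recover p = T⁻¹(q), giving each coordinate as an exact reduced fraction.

T1 = [1 0 0 6; 0 1 0 6; 0 0 1 -5; 0 0 0 1]
T2·T1 = [1 0 0 6; 0 -5/13 12/13 -90/13; 0 -12/13 -5/13 -47/13; 0 0 0 1]
T3·…·T1 = [1 0 0 6; 0 -11/13 19/26 -227/26; 0 -12/13 -5/13 -47/13; 0 0 0 1]
det M = 1; M⁻¹ = [1 0 0 -6; 0 -5/13 -19/26 -6; 0 12/13 -11/13 5; 0 0 0 1]
M⁻¹ · (5, -631/52, -83/26)ᵀ = (-1, 1, -7/2)ᵀ

p = (-1, 1, -7/2)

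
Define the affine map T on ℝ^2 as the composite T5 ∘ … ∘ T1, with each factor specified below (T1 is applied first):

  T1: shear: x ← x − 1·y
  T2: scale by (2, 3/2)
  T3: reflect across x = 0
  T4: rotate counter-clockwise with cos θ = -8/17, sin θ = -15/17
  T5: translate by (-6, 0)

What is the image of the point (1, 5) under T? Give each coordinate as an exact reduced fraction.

T1 shear: x ← x − 1·y: (1, 5) → (-4, 5)
T2 scale by (2, 3/2): (-4, 5) → (-8, 15/2)
T3 reflect across x = 0: (-8, 15/2) → (8, 15/2)
T4 rotate counter-clockwise with cos θ = -8/17, sin θ = -15/17: (8, 15/2) → (97/34, -180/17)
T5 translate by (-6, 0): (97/34, -180/17) → (-107/34, -180/17)

T(p) = (-107/34, -180/17)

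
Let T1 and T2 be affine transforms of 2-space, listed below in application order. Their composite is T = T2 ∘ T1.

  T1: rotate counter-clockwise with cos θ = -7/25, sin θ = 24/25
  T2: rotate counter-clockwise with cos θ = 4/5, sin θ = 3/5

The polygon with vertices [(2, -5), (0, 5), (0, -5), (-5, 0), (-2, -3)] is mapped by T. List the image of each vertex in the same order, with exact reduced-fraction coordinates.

T1 rotate counter-clockwise with cos θ = -7/25, sin θ = 24/25: (2, -5) → (106/25, 83/25); (0, 5) → (-24/5, -7/5); (0, -5) → (24/5, 7/5); (-5, 0) → (7/5, -24/5); (-2, -3) → (86/25, -27/25)
T2 rotate counter-clockwise with cos θ = 4/5, sin θ = 3/5: (106/25, 83/25) → (7/5, 26/5); (-24/5, -7/5) → (-3, -4); (24/5, 7/5) → (3, 4); (7/5, -24/5) → (4, -3); (86/25, -27/25) → (17/5, 6/5)

image vertices: (7/5, 26/5), (-3, -4), (3, 4), (4, -3), (17/5, 6/5)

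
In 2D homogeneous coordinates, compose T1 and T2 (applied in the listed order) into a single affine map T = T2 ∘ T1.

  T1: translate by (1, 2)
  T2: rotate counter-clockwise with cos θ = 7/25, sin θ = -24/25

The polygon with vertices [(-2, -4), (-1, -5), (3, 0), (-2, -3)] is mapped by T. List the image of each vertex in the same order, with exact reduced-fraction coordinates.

image vertices: (-11/5, 2/5), (-72/25, -21/25), (76/25, -82/25), (-31/25, 17/25)

T1 translate by (1, 2): (-2, -4) → (-1, -2); (-1, -5) → (0, -3); (3, 0) → (4, 2); (-2, -3) → (-1, -1)
T2 rotate counter-clockwise with cos θ = 7/25, sin θ = -24/25: (-1, -2) → (-11/5, 2/5); (0, -3) → (-72/25, -21/25); (4, 2) → (76/25, -82/25); (-1, -1) → (-31/25, 17/25)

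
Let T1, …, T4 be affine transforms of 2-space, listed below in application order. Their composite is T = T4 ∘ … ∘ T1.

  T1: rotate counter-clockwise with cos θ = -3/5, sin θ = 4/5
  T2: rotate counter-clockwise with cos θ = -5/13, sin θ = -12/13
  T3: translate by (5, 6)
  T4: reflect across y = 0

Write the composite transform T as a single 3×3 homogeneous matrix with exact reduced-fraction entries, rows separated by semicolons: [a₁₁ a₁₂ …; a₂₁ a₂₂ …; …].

T = [63/65 -16/65 5; -16/65 -63/65 -6; 0 0 1]

T1 = [-3/5 -4/5 0; 4/5 -3/5 0; 0 0 1]
T2·T1 = [63/65 -16/65 0; 16/65 63/65 0; 0 0 1]
T3·…·T1 = [63/65 -16/65 5; 16/65 63/65 6; 0 0 1]
T4·…·T1 = [63/65 -16/65 5; -16/65 -63/65 -6; 0 0 1]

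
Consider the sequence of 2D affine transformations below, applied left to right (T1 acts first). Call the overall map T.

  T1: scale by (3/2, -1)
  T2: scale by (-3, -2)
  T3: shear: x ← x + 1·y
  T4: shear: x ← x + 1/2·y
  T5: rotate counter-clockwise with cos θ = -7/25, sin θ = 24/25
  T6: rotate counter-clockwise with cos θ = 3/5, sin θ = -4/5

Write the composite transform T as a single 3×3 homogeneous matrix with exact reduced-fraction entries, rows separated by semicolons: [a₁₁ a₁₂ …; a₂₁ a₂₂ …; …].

T = [-27/10 1/5 0; -18/5 18/5 0; 0 0 1]

T1 = [3/2 0 0; 0 -1 0; 0 0 1]
T2·T1 = [-9/2 0 0; 0 2 0; 0 0 1]
T3·…·T1 = [-9/2 2 0; 0 2 0; 0 0 1]
T4·…·T1 = [-9/2 3 0; 0 2 0; 0 0 1]
T5·…·T1 = [63/50 -69/25 0; -108/25 58/25 0; 0 0 1]
T6·…·T1 = [-27/10 1/5 0; -18/5 18/5 0; 0 0 1]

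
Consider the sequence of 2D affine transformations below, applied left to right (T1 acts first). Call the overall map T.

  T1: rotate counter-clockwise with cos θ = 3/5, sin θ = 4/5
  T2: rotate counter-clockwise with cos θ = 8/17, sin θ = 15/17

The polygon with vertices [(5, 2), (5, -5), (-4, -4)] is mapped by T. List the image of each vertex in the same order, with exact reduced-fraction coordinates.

image vertices: (-334/85, 313/85), (41/17, 113/17), (452/85, -164/85)

T1 rotate counter-clockwise with cos θ = 3/5, sin θ = 4/5: (5, 2) → (7/5, 26/5); (5, -5) → (7, 1); (-4, -4) → (4/5, -28/5)
T2 rotate counter-clockwise with cos θ = 8/17, sin θ = 15/17: (7/5, 26/5) → (-334/85, 313/85); (7, 1) → (41/17, 113/17); (4/5, -28/5) → (452/85, -164/85)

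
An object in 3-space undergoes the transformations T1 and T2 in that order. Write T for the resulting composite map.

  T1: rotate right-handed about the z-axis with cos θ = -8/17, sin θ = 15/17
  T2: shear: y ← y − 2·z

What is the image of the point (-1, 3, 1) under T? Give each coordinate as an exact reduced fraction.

T1 rotate right-handed about the z-axis with cos θ = -8/17, sin θ = 15/17: (-1, 3, 1) → (-37/17, -39/17, 1)
T2 shear: y ← y − 2·z: (-37/17, -39/17, 1) → (-37/17, -73/17, 1)

T(p) = (-37/17, -73/17, 1)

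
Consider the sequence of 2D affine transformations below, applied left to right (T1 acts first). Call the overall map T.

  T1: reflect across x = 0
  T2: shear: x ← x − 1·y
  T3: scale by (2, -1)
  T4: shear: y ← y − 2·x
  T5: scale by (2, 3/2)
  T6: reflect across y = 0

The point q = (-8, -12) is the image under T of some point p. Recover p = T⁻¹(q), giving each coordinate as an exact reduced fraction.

p = (2, 0)

T1 = [-1 0 0; 0 1 0; 0 0 1]
T2·T1 = [-1 -1 0; 0 1 0; 0 0 1]
T3·…·T1 = [-2 -2 0; 0 -1 0; 0 0 1]
T4·…·T1 = [-2 -2 0; 4 3 0; 0 0 1]
T5·…·T1 = [-4 -4 0; 6 9/2 0; 0 0 1]
T6·…·T1 = [-4 -4 0; -6 -9/2 0; 0 0 1]
det M = -6; M⁻¹ = [3/4 -2/3 0; -1 2/3 0; 0 0 1]
M⁻¹ · (-8, -12)ᵀ = (2, 0)ᵀ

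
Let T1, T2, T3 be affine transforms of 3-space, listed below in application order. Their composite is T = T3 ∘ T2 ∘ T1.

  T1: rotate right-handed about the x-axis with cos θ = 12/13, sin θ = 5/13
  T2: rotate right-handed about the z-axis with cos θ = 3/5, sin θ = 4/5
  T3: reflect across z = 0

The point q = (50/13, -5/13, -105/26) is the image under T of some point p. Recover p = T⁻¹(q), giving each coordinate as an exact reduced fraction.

T1 = [1 0 0 0; 0 12/13 -5/13 0; 0 5/13 12/13 0; 0 0 0 1]
T2·T1 = [3/5 -48/65 4/13 0; 4/5 36/65 -3/13 0; 0 5/13 12/13 0; 0 0 0 1]
T3·…·T1 = [3/5 -48/65 4/13 0; 4/5 36/65 -3/13 0; 0 -5/13 -12/13 0; 0 0 0 1]
det M = -1; M⁻¹ = [3/5 4/5 0 0; -48/65 36/65 -5/13 0; 4/13 -3/13 -12/13 0; 0 0 0 1]
M⁻¹ · (50/13, -5/13, -105/26)ᵀ = (2, -3/2, 5)ᵀ

p = (2, -3/2, 5)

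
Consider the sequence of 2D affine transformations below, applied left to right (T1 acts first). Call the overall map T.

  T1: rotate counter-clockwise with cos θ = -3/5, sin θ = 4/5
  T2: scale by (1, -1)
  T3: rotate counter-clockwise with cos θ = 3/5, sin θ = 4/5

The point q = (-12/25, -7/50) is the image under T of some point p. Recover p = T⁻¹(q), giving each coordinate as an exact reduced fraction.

T1 = [-3/5 -4/5 0; 4/5 -3/5 0; 0 0 1]
T2·T1 = [-3/5 -4/5 0; -4/5 3/5 0; 0 0 1]
T3·…·T1 = [7/25 -24/25 0; -24/25 -7/25 0; 0 0 1]
det M = -1; M⁻¹ = [7/25 -24/25 0; -24/25 -7/25 0; 0 0 1]
M⁻¹ · (-12/25, -7/50)ᵀ = (0, 1/2)ᵀ

p = (0, 1/2)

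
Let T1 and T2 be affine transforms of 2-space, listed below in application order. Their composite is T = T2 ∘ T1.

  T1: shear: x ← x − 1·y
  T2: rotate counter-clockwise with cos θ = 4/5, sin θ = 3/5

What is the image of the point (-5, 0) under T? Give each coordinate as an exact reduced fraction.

T(p) = (-4, -3)

T1 shear: x ← x − 1·y: (-5, 0) → (-5, 0)
T2 rotate counter-clockwise with cos θ = 4/5, sin θ = 3/5: (-5, 0) → (-4, -3)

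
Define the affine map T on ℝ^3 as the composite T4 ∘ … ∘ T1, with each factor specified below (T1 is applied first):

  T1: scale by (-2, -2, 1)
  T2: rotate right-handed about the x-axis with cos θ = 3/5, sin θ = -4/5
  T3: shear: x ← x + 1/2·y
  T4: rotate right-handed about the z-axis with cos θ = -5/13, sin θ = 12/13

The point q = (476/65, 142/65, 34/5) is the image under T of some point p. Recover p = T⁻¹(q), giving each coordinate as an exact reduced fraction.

T1 = [-2 0 0 0; 0 -2 0 0; 0 0 1 0; 0 0 0 1]
T2·T1 = [-2 0 0 0; 0 -6/5 4/5 0; 0 8/5 3/5 0; 0 0 0 1]
T3·…·T1 = [-2 -3/5 2/5 0; 0 -6/5 4/5 0; 0 8/5 3/5 0; 0 0 0 1]
T4·…·T1 = [10/13 87/65 -58/65 0; -24/13 -6/65 4/65 0; 0 8/5 3/5 0; 0 0 0 1]
det M = 4; M⁻¹ = [-1/26 -29/52 0 0; 18/65 3/26 2/5 0; -48/65 -4/13 3/5 0; 0 0 0 1]
M⁻¹ · (476/65, 142/65, 34/5)ᵀ = (-3/2, 5, -2)ᵀ

p = (-3/2, 5, -2)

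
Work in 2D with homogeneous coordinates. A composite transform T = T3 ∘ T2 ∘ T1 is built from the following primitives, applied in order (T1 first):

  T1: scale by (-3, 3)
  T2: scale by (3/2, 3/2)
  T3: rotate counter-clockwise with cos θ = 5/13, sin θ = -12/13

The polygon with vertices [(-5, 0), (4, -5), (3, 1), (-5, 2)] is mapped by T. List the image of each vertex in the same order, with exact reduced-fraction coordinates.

T1 scale by (-3, 3): (-5, 0) → (15, 0); (4, -5) → (-12, -15); (3, 1) → (-9, 3); (-5, 2) → (15, 6)
T2 scale by (3/2, 3/2): (15, 0) → (45/2, 0); (-12, -15) → (-18, -45/2); (-9, 3) → (-27/2, 9/2); (15, 6) → (45/2, 9)
T3 rotate counter-clockwise with cos θ = 5/13, sin θ = -12/13: (45/2, 0) → (225/26, -270/13); (-18, -45/2) → (-360/13, 207/26); (-27/2, 9/2) → (-27/26, 369/26); (45/2, 9) → (441/26, -225/13)

image vertices: (225/26, -270/13), (-360/13, 207/26), (-27/26, 369/26), (441/26, -225/13)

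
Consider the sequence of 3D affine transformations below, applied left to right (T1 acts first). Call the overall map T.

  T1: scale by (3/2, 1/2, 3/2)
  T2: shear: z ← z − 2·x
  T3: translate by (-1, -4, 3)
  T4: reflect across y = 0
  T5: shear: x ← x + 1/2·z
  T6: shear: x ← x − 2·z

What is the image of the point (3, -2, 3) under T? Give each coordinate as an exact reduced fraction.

T1 scale by (3/2, 1/2, 3/2): (3, -2, 3) → (9/2, -1, 9/2)
T2 shear: z ← z − 2·x: (9/2, -1, 9/2) → (9/2, -1, -9/2)
T3 translate by (-1, -4, 3): (9/2, -1, -9/2) → (7/2, -5, -3/2)
T4 reflect across y = 0: (7/2, -5, -3/2) → (7/2, 5, -3/2)
T5 shear: x ← x + 1/2·z: (7/2, 5, -3/2) → (11/4, 5, -3/2)
T6 shear: x ← x − 2·z: (11/4, 5, -3/2) → (23/4, 5, -3/2)

T(p) = (23/4, 5, -3/2)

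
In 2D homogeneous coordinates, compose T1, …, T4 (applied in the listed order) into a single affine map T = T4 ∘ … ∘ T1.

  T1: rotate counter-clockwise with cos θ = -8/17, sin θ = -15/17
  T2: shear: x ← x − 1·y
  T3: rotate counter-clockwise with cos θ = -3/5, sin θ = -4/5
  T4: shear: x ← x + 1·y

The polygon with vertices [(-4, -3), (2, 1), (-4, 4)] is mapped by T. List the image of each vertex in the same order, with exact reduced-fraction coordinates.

T1 rotate counter-clockwise with cos θ = -8/17, sin θ = -15/17: (-4, -3) → (-13/17, 84/17); (2, 1) → (-1/17, -38/17); (-4, 4) → (92/17, 28/17)
T2 shear: x ← x − 1·y: (-13/17, 84/17) → (-97/17, 84/17); (-1/17, -38/17) → (37/17, -38/17); (92/17, 28/17) → (64/17, 28/17)
T3 rotate counter-clockwise with cos θ = -3/5, sin θ = -4/5: (-97/17, 84/17) → (627/85, 8/5); (37/17, -38/17) → (-263/85, -2/5); (64/17, 28/17) → (-16/17, -4)
T4 shear: x ← x + 1·y: (627/85, 8/5) → (763/85, 8/5); (-263/85, -2/5) → (-297/85, -2/5); (-16/17, -4) → (-84/17, -4)

image vertices: (763/85, 8/5), (-297/85, -2/5), (-84/17, -4)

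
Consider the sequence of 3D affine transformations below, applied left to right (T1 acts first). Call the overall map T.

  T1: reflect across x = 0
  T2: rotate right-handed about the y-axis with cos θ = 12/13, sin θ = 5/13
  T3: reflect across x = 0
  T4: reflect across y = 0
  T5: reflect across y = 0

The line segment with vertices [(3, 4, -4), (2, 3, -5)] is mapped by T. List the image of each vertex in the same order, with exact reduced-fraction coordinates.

image vertices: (56/13, 4, -33/13), (49/13, 3, -50/13)

T1 reflect across x = 0: (3, 4, -4) → (-3, 4, -4); (2, 3, -5) → (-2, 3, -5)
T2 rotate right-handed about the y-axis with cos θ = 12/13, sin θ = 5/13: (-3, 4, -4) → (-56/13, 4, -33/13); (-2, 3, -5) → (-49/13, 3, -50/13)
T3 reflect across x = 0: (-56/13, 4, -33/13) → (56/13, 4, -33/13); (-49/13, 3, -50/13) → (49/13, 3, -50/13)
T4 reflect across y = 0: (56/13, 4, -33/13) → (56/13, -4, -33/13); (49/13, 3, -50/13) → (49/13, -3, -50/13)
T5 reflect across y = 0: (56/13, -4, -33/13) → (56/13, 4, -33/13); (49/13, -3, -50/13) → (49/13, 3, -50/13)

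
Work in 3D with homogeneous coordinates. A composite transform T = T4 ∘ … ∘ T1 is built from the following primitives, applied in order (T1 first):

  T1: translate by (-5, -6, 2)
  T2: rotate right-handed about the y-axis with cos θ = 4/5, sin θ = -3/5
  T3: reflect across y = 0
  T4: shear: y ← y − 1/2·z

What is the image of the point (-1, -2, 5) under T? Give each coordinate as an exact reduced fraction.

T1 translate by (-5, -6, 2): (-1, -2, 5) → (-6, -8, 7)
T2 rotate right-handed about the y-axis with cos θ = 4/5, sin θ = -3/5: (-6, -8, 7) → (-9, -8, 2)
T3 reflect across y = 0: (-9, -8, 2) → (-9, 8, 2)
T4 shear: y ← y − 1/2·z: (-9, 8, 2) → (-9, 7, 2)

T(p) = (-9, 7, 2)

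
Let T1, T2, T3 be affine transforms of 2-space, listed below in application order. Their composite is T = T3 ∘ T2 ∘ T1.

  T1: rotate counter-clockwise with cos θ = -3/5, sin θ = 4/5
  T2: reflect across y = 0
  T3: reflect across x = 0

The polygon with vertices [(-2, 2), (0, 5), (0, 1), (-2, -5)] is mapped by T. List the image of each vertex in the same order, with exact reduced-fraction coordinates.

T1 rotate counter-clockwise with cos θ = -3/5, sin θ = 4/5: (-2, 2) → (-2/5, -14/5); (0, 5) → (-4, -3); (0, 1) → (-4/5, -3/5); (-2, -5) → (26/5, 7/5)
T2 reflect across y = 0: (-2/5, -14/5) → (-2/5, 14/5); (-4, -3) → (-4, 3); (-4/5, -3/5) → (-4/5, 3/5); (26/5, 7/5) → (26/5, -7/5)
T3 reflect across x = 0: (-2/5, 14/5) → (2/5, 14/5); (-4, 3) → (4, 3); (-4/5, 3/5) → (4/5, 3/5); (26/5, -7/5) → (-26/5, -7/5)

image vertices: (2/5, 14/5), (4, 3), (4/5, 3/5), (-26/5, -7/5)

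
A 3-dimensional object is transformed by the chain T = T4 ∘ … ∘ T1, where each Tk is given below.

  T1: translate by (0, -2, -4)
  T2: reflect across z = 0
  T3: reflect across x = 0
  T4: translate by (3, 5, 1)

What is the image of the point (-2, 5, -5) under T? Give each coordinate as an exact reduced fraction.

T1 translate by (0, -2, -4): (-2, 5, -5) → (-2, 3, -9)
T2 reflect across z = 0: (-2, 3, -9) → (-2, 3, 9)
T3 reflect across x = 0: (-2, 3, 9) → (2, 3, 9)
T4 translate by (3, 5, 1): (2, 3, 9) → (5, 8, 10)

T(p) = (5, 8, 10)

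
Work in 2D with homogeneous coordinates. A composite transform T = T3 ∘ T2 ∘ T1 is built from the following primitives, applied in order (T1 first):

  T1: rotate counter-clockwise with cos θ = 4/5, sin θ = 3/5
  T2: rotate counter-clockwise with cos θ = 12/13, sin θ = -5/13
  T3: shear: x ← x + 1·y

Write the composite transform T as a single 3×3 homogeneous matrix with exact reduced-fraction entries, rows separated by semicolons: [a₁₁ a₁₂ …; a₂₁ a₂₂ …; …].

T = [79/65 47/65 0; 16/65 63/65 0; 0 0 1]

T1 = [4/5 -3/5 0; 3/5 4/5 0; 0 0 1]
T2·T1 = [63/65 -16/65 0; 16/65 63/65 0; 0 0 1]
T3·…·T1 = [79/65 47/65 0; 16/65 63/65 0; 0 0 1]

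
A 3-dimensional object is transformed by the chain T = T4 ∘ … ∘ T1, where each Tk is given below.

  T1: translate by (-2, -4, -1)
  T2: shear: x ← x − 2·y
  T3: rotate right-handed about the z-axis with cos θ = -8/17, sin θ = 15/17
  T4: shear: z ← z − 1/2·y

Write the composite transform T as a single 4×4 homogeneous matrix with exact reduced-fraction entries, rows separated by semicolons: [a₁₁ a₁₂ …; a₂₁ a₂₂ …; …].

T1 = [1 0 0 -2; 0 1 0 -4; 0 0 1 -1; 0 0 0 1]
T2·T1 = [1 -2 0 6; 0 1 0 -4; 0 0 1 -1; 0 0 0 1]
T3·…·T1 = [-8/17 1/17 0 12/17; 15/17 -38/17 0 122/17; 0 0 1 -1; 0 0 0 1]
T4·…·T1 = [-8/17 1/17 0 12/17; 15/17 -38/17 0 122/17; -15/34 19/17 1 -78/17; 0 0 0 1]

T = [-8/17 1/17 0 12/17; 15/17 -38/17 0 122/17; -15/34 19/17 1 -78/17; 0 0 0 1]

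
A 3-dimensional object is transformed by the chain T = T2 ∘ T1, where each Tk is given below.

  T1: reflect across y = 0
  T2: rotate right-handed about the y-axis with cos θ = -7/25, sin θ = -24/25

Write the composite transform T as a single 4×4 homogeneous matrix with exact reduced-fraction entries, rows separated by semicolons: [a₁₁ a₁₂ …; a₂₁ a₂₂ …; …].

T1 = [1 0 0 0; 0 -1 0 0; 0 0 1 0; 0 0 0 1]
T2·T1 = [-7/25 0 -24/25 0; 0 -1 0 0; 24/25 0 -7/25 0; 0 0 0 1]

T = [-7/25 0 -24/25 0; 0 -1 0 0; 24/25 0 -7/25 0; 0 0 0 1]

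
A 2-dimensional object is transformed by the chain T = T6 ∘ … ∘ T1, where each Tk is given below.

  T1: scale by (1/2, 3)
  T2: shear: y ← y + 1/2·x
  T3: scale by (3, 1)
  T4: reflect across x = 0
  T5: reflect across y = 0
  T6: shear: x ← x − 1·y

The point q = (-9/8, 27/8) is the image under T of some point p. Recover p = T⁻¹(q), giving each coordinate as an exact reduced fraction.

T1 = [1/2 0 0; 0 3 0; 0 0 1]
T2·T1 = [1/2 0 0; 1/4 3 0; 0 0 1]
T3·…·T1 = [3/2 0 0; 1/4 3 0; 0 0 1]
T4·…·T1 = [-3/2 0 0; 1/4 3 0; 0 0 1]
T5·…·T1 = [-3/2 0 0; -1/4 -3 0; 0 0 1]
T6·…·T1 = [-5/4 3 0; -1/4 -3 0; 0 0 1]
det M = 9/2; M⁻¹ = [-2/3 -2/3 0; 1/18 -5/18 0; 0 0 1]
M⁻¹ · (-9/8, 27/8)ᵀ = (-3/2, -1)ᵀ

p = (-3/2, -1)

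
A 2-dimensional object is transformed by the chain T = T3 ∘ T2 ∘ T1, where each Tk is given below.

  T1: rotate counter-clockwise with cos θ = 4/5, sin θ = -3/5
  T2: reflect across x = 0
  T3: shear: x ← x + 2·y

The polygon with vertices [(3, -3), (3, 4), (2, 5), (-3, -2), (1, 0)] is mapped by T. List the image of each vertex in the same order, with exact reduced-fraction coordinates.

image vertices: (-9, -21/5), (-2, 7/5), (1, 14/5), (4, 1/5), (-2, -3/5)

T1 rotate counter-clockwise with cos θ = 4/5, sin θ = -3/5: (3, -3) → (3/5, -21/5); (3, 4) → (24/5, 7/5); (2, 5) → (23/5, 14/5); (-3, -2) → (-18/5, 1/5); (1, 0) → (4/5, -3/5)
T2 reflect across x = 0: (3/5, -21/5) → (-3/5, -21/5); (24/5, 7/5) → (-24/5, 7/5); (23/5, 14/5) → (-23/5, 14/5); (-18/5, 1/5) → (18/5, 1/5); (4/5, -3/5) → (-4/5, -3/5)
T3 shear: x ← x + 2·y: (-3/5, -21/5) → (-9, -21/5); (-24/5, 7/5) → (-2, 7/5); (-23/5, 14/5) → (1, 14/5); (18/5, 1/5) → (4, 1/5); (-4/5, -3/5) → (-2, -3/5)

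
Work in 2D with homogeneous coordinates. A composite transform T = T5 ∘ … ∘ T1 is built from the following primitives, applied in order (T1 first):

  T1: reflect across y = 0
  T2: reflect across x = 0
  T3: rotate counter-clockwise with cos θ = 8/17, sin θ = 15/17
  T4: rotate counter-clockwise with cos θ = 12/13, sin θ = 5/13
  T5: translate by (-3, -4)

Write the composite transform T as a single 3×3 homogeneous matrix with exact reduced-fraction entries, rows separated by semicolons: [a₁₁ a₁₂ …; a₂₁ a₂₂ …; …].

T1 = [1 0 0; 0 -1 0; 0 0 1]
T2·T1 = [-1 0 0; 0 -1 0; 0 0 1]
T3·…·T1 = [-8/17 15/17 0; -15/17 -8/17 0; 0 0 1]
T4·…·T1 = [-21/221 220/221 0; -220/221 -21/221 0; 0 0 1]
T5·…·T1 = [-21/221 220/221 -3; -220/221 -21/221 -4; 0 0 1]

T = [-21/221 220/221 -3; -220/221 -21/221 -4; 0 0 1]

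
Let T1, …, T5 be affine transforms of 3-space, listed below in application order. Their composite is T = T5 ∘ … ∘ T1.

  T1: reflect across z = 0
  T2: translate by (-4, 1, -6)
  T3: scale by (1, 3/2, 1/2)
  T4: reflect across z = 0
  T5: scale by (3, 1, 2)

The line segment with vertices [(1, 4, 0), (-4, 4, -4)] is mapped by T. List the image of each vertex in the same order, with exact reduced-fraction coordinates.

T1 reflect across z = 0: (1, 4, 0) → (1, 4, 0); (-4, 4, -4) → (-4, 4, 4)
T2 translate by (-4, 1, -6): (1, 4, 0) → (-3, 5, -6); (-4, 4, 4) → (-8, 5, -2)
T3 scale by (1, 3/2, 1/2): (-3, 5, -6) → (-3, 15/2, -3); (-8, 5, -2) → (-8, 15/2, -1)
T4 reflect across z = 0: (-3, 15/2, -3) → (-3, 15/2, 3); (-8, 15/2, -1) → (-8, 15/2, 1)
T5 scale by (3, 1, 2): (-3, 15/2, 3) → (-9, 15/2, 6); (-8, 15/2, 1) → (-24, 15/2, 2)

image vertices: (-9, 15/2, 6), (-24, 15/2, 2)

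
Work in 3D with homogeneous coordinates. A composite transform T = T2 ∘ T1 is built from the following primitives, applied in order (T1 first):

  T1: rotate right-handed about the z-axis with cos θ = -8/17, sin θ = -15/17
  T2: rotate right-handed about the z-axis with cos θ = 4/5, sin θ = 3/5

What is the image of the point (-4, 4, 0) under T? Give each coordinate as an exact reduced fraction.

T1 rotate right-handed about the z-axis with cos θ = -8/17, sin θ = -15/17: (-4, 4, 0) → (92/17, 28/17, 0)
T2 rotate right-handed about the z-axis with cos θ = 4/5, sin θ = 3/5: (92/17, 28/17, 0) → (284/85, 388/85, 0)

T(p) = (284/85, 388/85, 0)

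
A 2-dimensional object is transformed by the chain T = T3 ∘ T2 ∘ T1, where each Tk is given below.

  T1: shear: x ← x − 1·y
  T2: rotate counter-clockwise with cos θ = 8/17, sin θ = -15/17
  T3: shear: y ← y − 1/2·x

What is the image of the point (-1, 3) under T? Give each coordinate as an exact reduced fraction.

T1 shear: x ← x − 1·y: (-1, 3) → (-4, 3)
T2 rotate counter-clockwise with cos θ = 8/17, sin θ = -15/17: (-4, 3) → (13/17, 84/17)
T3 shear: y ← y − 1/2·x: (13/17, 84/17) → (13/17, 155/34)

T(p) = (13/17, 155/34)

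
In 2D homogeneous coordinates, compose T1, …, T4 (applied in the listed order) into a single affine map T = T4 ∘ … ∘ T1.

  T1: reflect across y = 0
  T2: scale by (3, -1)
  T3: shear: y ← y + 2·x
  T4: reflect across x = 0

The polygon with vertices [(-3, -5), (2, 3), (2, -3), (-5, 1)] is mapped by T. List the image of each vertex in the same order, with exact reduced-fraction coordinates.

T1 reflect across y = 0: (-3, -5) → (-3, 5); (2, 3) → (2, -3); (2, -3) → (2, 3); (-5, 1) → (-5, -1)
T2 scale by (3, -1): (-3, 5) → (-9, -5); (2, -3) → (6, 3); (2, 3) → (6, -3); (-5, -1) → (-15, 1)
T3 shear: y ← y + 2·x: (-9, -5) → (-9, -23); (6, 3) → (6, 15); (6, -3) → (6, 9); (-15, 1) → (-15, -29)
T4 reflect across x = 0: (-9, -23) → (9, -23); (6, 15) → (-6, 15); (6, 9) → (-6, 9); (-15, -29) → (15, -29)

image vertices: (9, -23), (-6, 15), (-6, 9), (15, -29)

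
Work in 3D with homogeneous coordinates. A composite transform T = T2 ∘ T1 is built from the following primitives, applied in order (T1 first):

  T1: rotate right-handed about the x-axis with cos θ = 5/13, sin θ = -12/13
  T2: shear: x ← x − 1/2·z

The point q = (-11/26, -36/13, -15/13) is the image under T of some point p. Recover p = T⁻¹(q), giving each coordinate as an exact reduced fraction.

T1 = [1 0 0 0; 0 5/13 12/13 0; 0 -12/13 5/13 0; 0 0 0 1]
T2·T1 = [1 6/13 -5/26 0; 0 5/13 12/13 0; 0 -12/13 5/13 0; 0 0 0 1]
det M = 1; M⁻¹ = [1 0 1/2 0; 0 5/13 -12/13 0; 0 12/13 5/13 0; 0 0 0 1]
M⁻¹ · (-11/26, -36/13, -15/13)ᵀ = (-1, 0, -3)ᵀ

p = (-1, 0, -3)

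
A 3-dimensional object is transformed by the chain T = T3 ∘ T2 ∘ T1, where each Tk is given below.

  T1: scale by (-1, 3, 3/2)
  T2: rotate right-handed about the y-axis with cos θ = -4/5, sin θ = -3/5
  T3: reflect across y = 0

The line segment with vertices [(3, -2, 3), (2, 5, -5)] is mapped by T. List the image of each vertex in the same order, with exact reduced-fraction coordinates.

image vertices: (-3/10, 6, -27/5), (61/10, -15, 24/5)

T1 scale by (-1, 3, 3/2): (3, -2, 3) → (-3, -6, 9/2); (2, 5, -5) → (-2, 15, -15/2)
T2 rotate right-handed about the y-axis with cos θ = -4/5, sin θ = -3/5: (-3, -6, 9/2) → (-3/10, -6, -27/5); (-2, 15, -15/2) → (61/10, 15, 24/5)
T3 reflect across y = 0: (-3/10, -6, -27/5) → (-3/10, 6, -27/5); (61/10, 15, 24/5) → (61/10, -15, 24/5)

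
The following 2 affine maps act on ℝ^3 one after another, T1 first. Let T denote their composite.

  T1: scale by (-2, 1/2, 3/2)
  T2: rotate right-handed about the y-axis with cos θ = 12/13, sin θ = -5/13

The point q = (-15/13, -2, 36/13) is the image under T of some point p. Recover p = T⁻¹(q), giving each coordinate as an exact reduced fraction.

T1 = [-2 0 0 0; 0 1/2 0 0; 0 0 3/2 0; 0 0 0 1]
T2·T1 = [-24/13 0 -15/26 0; 0 1/2 0 0; -10/13 0 18/13 0; 0 0 0 1]
det M = -3/2; M⁻¹ = [-6/13 0 -5/26 0; 0 2 0 0; -10/39 0 8/13 0; 0 0 0 1]
M⁻¹ · (-15/13, -2, 36/13)ᵀ = (0, -4, 2)ᵀ

p = (0, -4, 2)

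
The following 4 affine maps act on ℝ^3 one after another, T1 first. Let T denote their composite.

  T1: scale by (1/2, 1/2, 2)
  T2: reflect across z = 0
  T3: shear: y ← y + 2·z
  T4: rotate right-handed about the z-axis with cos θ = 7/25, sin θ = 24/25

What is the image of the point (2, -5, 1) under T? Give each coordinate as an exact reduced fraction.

T(p) = (163/25, -43/50, -2)

T1 scale by (1/2, 1/2, 2): (2, -5, 1) → (1, -5/2, 2)
T2 reflect across z = 0: (1, -5/2, 2) → (1, -5/2, -2)
T3 shear: y ← y + 2·z: (1, -5/2, -2) → (1, -13/2, -2)
T4 rotate right-handed about the z-axis with cos θ = 7/25, sin θ = 24/25: (1, -13/2, -2) → (163/25, -43/50, -2)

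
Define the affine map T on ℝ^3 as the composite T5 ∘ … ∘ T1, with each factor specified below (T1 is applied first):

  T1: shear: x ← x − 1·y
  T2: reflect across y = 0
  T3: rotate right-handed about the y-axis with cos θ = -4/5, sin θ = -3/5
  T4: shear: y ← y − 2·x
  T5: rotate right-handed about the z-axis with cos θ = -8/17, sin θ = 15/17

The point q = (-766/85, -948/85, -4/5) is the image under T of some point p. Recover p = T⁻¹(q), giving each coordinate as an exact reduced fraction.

T1 = [1 -1 0 0; 0 1 0 0; 0 0 1 0; 0 0 0 1]
T2·T1 = [1 -1 0 0; 0 -1 0 0; 0 0 1 0; 0 0 0 1]
T3·…·T1 = [-4/5 4/5 -3/5 0; 0 -1 0 0; 3/5 -3/5 -4/5 0; 0 0 0 1]
T4·…·T1 = [-4/5 4/5 -3/5 0; 8/5 -13/5 6/5 0; 3/5 -3/5 -4/5 0; 0 0 0 1]
T5·…·T1 = [-88/85 163/85 -66/85 0; -124/85 164/85 -93/85 0; 3/5 -3/5 -4/5 0; 0 0 0 1]
det M = -1; M⁻¹ = [11/5 -2 3/5 0; 31/17 -22/17 0 0; 24/85 -9/17 -4/5 0; 0 0 0 1]
M⁻¹ · (-766/85, -948/85, -4/5)ᵀ = (2, -2, 4)ᵀ

p = (2, -2, 4)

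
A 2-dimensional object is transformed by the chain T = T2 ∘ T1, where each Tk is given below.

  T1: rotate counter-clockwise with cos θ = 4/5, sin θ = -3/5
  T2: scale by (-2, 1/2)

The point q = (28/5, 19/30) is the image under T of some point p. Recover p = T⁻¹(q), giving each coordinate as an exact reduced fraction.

p = (-3, -2/3)

T1 = [4/5 3/5 0; -3/5 4/5 0; 0 0 1]
T2·T1 = [-8/5 -6/5 0; -3/10 2/5 0; 0 0 1]
det M = -1; M⁻¹ = [-2/5 -6/5 0; -3/10 8/5 0; 0 0 1]
M⁻¹ · (28/5, 19/30)ᵀ = (-3, -2/3)ᵀ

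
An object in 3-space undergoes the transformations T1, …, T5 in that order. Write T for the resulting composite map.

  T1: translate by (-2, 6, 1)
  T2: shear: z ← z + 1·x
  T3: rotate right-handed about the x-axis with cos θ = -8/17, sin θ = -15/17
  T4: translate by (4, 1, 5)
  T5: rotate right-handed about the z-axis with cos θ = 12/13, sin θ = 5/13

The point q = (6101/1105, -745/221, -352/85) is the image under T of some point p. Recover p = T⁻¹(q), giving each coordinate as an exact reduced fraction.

T1 = [1 0 0 -2; 0 1 0 6; 0 0 1 1; 0 0 0 1]
T2·T1 = [1 0 0 -2; 0 1 0 6; 1 0 1 -1; 0 0 0 1]
T3·…·T1 = [1 0 0 -2; 15/17 -8/17 15/17 -63/17; -8/17 -15/17 -8/17 -82/17; 0 0 0 1]
T4·…·T1 = [1 0 0 2; 15/17 -8/17 15/17 -46/17; -8/17 -15/17 -8/17 3/17; 0 0 0 1]
T5·…·T1 = [129/221 40/221 -75/221 638/221; 265/221 -96/221 180/221 -382/221; -8/17 -15/17 -8/17 3/17; 0 0 0 1]
det M = 1; M⁻¹ = [12/13 5/13 0 -2; 40/221 -96/221 -15/17 -19/17; -279/221 95/221 -8/17 76/17; 0 0 0 1]
M⁻¹ · (6101/1105, -745/221, -352/85)ᵀ = (9/5, 5, -2)ᵀ

p = (9/5, 5, -2)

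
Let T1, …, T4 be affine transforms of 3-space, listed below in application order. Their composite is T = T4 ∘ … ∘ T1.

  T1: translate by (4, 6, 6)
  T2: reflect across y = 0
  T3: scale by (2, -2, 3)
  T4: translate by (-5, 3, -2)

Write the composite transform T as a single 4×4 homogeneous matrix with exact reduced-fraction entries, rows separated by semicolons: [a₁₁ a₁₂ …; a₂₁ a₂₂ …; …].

T = [2 0 0 3; 0 2 0 15; 0 0 3 16; 0 0 0 1]

T1 = [1 0 0 4; 0 1 0 6; 0 0 1 6; 0 0 0 1]
T2·T1 = [1 0 0 4; 0 -1 0 -6; 0 0 1 6; 0 0 0 1]
T3·…·T1 = [2 0 0 8; 0 2 0 12; 0 0 3 18; 0 0 0 1]
T4·…·T1 = [2 0 0 3; 0 2 0 15; 0 0 3 16; 0 0 0 1]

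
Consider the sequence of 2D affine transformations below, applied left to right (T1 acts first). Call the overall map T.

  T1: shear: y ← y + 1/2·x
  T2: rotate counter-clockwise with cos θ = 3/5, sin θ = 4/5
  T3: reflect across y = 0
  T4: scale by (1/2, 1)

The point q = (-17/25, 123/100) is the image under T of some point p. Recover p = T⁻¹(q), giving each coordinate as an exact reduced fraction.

p = (-9/5, 5/4)

T1 = [1 0 0; 1/2 1 0; 0 0 1]
T2·T1 = [1/5 -4/5 0; 11/10 3/5 0; 0 0 1]
T3·…·T1 = [1/5 -4/5 0; -11/10 -3/5 0; 0 0 1]
T4·…·T1 = [1/10 -2/5 0; -11/10 -3/5 0; 0 0 1]
det M = -1/2; M⁻¹ = [6/5 -4/5 0; -11/5 -1/5 0; 0 0 1]
M⁻¹ · (-17/25, 123/100)ᵀ = (-9/5, 5/4)ᵀ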